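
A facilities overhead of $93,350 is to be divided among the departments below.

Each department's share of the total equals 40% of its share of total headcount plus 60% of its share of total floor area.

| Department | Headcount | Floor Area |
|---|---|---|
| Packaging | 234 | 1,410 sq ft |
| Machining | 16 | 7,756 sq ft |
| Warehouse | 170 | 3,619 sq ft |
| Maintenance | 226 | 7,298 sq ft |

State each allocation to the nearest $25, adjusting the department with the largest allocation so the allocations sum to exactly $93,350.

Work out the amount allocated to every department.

Packaging: $17,450 | Machining: $22,550 | Warehouse: $19,925 | Maintenance: $33,425

Headcount total 646; floor area total 20,083.
Blended shares (40% headcount + 60% floor area): Packaging 0.1870; Machining 0.2416; Warehouse 0.2134; Maintenance 0.3580.
Proportional shares: Packaging 17,458.02; Machining 22,555.74; Warehouse 19,919.44; Maintenance 33,416.80.
Rounded to nearest $25: Packaging $17,450; Machining $22,550; Warehouse $19,925; Maintenance $33,425. Sum = $93,350.
Rounded total matches; no reconciliation needed.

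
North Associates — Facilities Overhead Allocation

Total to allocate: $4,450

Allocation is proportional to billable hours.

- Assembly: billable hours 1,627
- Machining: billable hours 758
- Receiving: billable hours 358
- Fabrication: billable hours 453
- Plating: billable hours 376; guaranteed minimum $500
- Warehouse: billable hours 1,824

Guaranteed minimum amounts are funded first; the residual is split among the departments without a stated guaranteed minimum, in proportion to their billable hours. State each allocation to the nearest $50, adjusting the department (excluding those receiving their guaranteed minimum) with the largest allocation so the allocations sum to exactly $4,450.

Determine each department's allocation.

Assembly: $1,300; Machining: $600; Receiving: $300; Fabrication: $350; Plating: $500; Warehouse: $1,400

Minimums first: Plating $500. Balance $3,950.
Balance split over remaining billable hours 5,020: Assembly 1,280.21 → $1,300; Machining 596.43 → $600; Receiving 281.69 → $300; Fabrication 356.44 → $350; Warehouse 1,435.22 → $1,450.
Rounding difference −$50 applied to Warehouse → $1,400.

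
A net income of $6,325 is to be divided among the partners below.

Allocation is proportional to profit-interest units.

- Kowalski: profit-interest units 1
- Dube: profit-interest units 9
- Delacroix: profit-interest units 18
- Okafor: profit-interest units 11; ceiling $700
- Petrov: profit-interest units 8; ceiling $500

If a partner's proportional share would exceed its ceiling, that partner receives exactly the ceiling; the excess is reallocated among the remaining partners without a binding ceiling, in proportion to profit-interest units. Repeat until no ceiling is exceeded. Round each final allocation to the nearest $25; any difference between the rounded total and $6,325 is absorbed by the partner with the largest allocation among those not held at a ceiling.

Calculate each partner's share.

Sum of profit-interest units: 47.
Unconstrained shares: Kowalski 134.57; Dube 1,211.17; Delacroix 2,422.34; Okafor 1,480.32; Petrov 1,076.60.
Capped: Okafor ($700), Petrov ($500); balance $5,125 reallocated over remaining profit-interest units 28.
Remaining shares: Kowalski 183.04 → $175; Dube 1,647.32 → $1,650; Delacroix 3,294.64 → $3,300.

Kowalski: $175 | Dube: $1,650 | Delacroix: $3,300 | Okafor: $700 | Petrov: $500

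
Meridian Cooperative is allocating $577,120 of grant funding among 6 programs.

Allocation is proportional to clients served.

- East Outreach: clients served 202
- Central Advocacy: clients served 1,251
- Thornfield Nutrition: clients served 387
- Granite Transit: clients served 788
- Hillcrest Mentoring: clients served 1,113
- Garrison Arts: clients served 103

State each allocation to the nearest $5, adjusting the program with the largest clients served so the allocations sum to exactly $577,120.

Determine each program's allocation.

East Outreach: $30,325; Central Advocacy: $187,825; Thornfield Nutrition: $58,100; Granite Transit: $118,305; Hillcrest Mentoring: $167,100; Garrison Arts: $15,465

Clients served total: 3,844.
Pro-rata amounts: East Outreach 202/3,844 × $577,120 = 30,327.33; Central Advocacy 1,251/3,844 × $577,120 = 187,819.23; Thornfield Nutrition 387/3,844 × $577,120 = 58,102.35; Granite Transit 788/3,844 × $577,120 = 118,306.60; Hillcrest Mentoring 1,113/3,844 × $577,120 = 167,100.56; Garrison Arts 103/3,844 × $577,120 = 15,463.93.
At nearest $5: East Outreach $30,325; Central Advocacy $187,820; Thornfield Nutrition $58,100; Granite Transit $118,305; Hillcrest Mentoring $167,100; Garrison Arts $15,465. Sum = $577,115.
Difference $577,120 − $577,115 = +$5 applied to largest clients served (Central Advocacy): Central Advocacy becomes $187,825.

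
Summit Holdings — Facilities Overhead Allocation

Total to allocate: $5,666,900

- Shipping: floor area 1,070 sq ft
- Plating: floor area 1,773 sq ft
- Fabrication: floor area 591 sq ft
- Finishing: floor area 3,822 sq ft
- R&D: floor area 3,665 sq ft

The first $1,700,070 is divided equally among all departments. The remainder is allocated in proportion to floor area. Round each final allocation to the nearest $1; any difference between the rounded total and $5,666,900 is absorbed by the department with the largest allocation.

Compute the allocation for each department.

Shipping: $728,670 | Plating: $984,020 | Fabrication: $554,683 | Finishing: $1,728,277 | R&D: $1,671,250

First tranche $1,700,070 split equally: $340,014 each.
Remainder $3,966,830 by floor area (total 10,921): Shipping 388,655.63 → $388,656; Plating 644,006.01 → $644,006; Fabrication 214,668.67 → $214,669; Finishing 1,388,263.37 → $1,388,263; R&D 1,331,236.33 → $1,331,236.
Totals: Shipping $340,014 + $388,656 = $728,670; Plating $340,014 + $644,006 = $984,020; Fabrication $340,014 + $214,669 = $554,683; Finishing $340,014 + $1,388,263 = $1,728,277; R&D $340,014 + $1,331,236 = $1,671,250.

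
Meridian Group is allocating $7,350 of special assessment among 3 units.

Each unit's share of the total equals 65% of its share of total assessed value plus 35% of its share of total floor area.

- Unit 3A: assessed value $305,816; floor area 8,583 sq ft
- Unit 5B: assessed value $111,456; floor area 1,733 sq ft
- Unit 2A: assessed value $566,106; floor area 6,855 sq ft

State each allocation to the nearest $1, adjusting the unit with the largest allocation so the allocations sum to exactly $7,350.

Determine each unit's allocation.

Unit 3A: $2,772; Unit 5B: $801; Unit 2A: $3,777

Assessed value total 983,378; floor area total 17,171.
Combined weights (65% assessed value + 35% floor area): Unit 3A 0.3771; Unit 5B 0.1090; Unit 2A 0.5139.
Pro-rata amounts: Unit 3A 2,771.61; Unit 5B 801.11; Unit 2A 3,777.28.
After rounding ($1): Unit 3A $2,772; Unit 5B $801; Unit 2A $3,777. Sum = $7,350.
No rounding difference to absorb.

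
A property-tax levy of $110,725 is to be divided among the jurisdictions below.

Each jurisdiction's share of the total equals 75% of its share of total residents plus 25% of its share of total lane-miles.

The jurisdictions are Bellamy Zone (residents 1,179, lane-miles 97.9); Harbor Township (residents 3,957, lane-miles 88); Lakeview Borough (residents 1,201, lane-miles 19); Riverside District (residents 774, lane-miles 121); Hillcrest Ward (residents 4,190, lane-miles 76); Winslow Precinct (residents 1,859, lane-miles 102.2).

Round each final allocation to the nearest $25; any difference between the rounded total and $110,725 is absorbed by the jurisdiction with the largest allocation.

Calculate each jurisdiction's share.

Residents total 13,160; lane-miles total 504.1.
Blended shares (75% residents + 25% lane-miles): Bellamy Zone 0.1157; Harbor Township 0.2692; Lakeview Borough 0.0779; Riverside District 0.1041; Hillcrest Ward 0.2765; Winslow Precinct 0.1566.
Unrounded shares: Bellamy Zone 12,815.77; Harbor Township 29,802.19; Lakeview Borough 8,622.02; Riverside District 11,528.56; Hillcrest Ward 30,613.55; Winslow Precinct 17,342.91.
Rounded to nearest $25: Bellamy Zone $12,825; Harbor Township $29,800; Lakeview Borough $8,625; Riverside District $11,525; Hillcrest Ward $30,625; Winslow Precinct $17,350. Sum = $110,750.
Difference $110,725 − $110,750 = −$25 applied to largest allocation (Hillcrest Ward): Hillcrest Ward becomes $30,600.

Bellamy Zone: $12,825; Harbor Township: $29,800; Lakeview Borough: $8,625; Riverside District: $11,525; Hillcrest Ward: $30,600; Winslow Precinct: $17,350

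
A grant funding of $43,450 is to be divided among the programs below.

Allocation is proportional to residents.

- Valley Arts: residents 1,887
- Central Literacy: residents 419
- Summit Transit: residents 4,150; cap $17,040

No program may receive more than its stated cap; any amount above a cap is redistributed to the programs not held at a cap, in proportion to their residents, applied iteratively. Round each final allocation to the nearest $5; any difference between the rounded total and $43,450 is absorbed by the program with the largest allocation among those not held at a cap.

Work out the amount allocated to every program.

Combined residents = 6,456.
Proportional shares (ignoring caps): Valley Arts 12,699.84; Central Literacy 2,819.94; Summit Transit 27,930.22.
Cap binds for Summit Transit ($17,040); balance $26,410 reallocated over remaining residents 2,306.
Shares after redistribution: Valley Arts 21,611.31 → $21,610; Central Literacy 4,798.69 → $4,800.

Valley Arts: $21,610 · Central Literacy: $4,800 · Summit Transit: $17,040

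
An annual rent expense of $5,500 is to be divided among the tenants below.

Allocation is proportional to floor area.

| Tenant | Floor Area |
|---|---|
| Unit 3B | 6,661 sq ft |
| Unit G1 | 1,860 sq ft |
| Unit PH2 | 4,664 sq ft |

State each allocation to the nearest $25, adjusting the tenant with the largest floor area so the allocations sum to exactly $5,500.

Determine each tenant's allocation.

Unit 3B: $2,775 | Unit G1: $775 | Unit PH2: $1,950

Total floor area = 6,661 + 1,860 + 4,664 = 13,185.
Pro-rata amounts: Unit 3B 2,778.57; Unit G1 775.88; Unit PH2 1,945.54.
At nearest $25: Unit 3B $2,775; Unit G1 $775; Unit PH2 $1,950. Sum = $5,500.
Sum already equals the total — no adjustment.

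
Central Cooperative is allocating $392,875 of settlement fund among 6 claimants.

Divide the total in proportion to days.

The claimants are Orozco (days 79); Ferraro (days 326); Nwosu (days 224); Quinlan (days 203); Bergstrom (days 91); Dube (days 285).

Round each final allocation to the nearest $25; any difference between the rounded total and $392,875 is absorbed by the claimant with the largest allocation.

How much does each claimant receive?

Orozco: $25,700 · Ferraro: $106,000 · Nwosu: $72,850 · Quinlan: $66,025 · Bergstrom: $29,600 · Dube: $92,700

Sum of days: 1,208.
Proportional shares: Orozco 79/1,208 × $392,875 = 25,692.98; Ferraro 326/1,208 × $392,875 = 106,024.21; Nwosu 224/1,208 × $392,875 = 72,850.99; Quinlan 203/1,208 × $392,875 = 66,021.21; Bergstrom 91/1,208 × $392,875 = 29,595.72; Dube 285/1,208 × $392,875 = 92,689.88.
After rounding ($25): Orozco $25,700; Ferraro $106,025; Nwosu $72,850; Quinlan $66,025; Bergstrom $29,600; Dube $92,700. Sum = $392,900.
Difference $392,875 − $392,900 = −$25 applied to largest allocation (Ferraro): Ferraro becomes $106,000.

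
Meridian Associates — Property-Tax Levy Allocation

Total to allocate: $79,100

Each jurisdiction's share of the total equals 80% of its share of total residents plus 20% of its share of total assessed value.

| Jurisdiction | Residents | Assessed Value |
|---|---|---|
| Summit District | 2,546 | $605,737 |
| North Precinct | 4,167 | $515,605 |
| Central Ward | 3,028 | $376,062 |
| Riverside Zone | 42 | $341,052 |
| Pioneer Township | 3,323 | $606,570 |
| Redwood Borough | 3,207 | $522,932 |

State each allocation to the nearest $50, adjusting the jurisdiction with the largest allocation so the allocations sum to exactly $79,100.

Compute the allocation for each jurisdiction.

Residents total 16,313; assessed value total 2,967,958.
Blended shares (80% residents + 20% assessed value): Summit District 0.1657; North Precinct 0.2391; Central Ward 0.1738; Riverside Zone 0.0250; Pioneer Township 0.2038; Redwood Borough 0.1925.
Pro-rata amounts: Summit District 13,104.96; North Precinct 18,912.58; Central Ward 13,750.47; Riverside Zone 1,980.82; Pioneer Township 16,123.48; Redwood Borough 15,227.69.
At nearest $50: Summit District $13,100; North Precinct $18,900; Central Ward $13,750; Riverside Zone $2,000; Pioneer Township $16,100; Redwood Borough $15,250. Sum = $79,100.
Sum already equals the total — no adjustment.

Summit District: $13,100; North Precinct: $18,900; Central Ward: $13,750; Riverside Zone: $2,000; Pioneer Township: $16,100; Redwood Borough: $15,250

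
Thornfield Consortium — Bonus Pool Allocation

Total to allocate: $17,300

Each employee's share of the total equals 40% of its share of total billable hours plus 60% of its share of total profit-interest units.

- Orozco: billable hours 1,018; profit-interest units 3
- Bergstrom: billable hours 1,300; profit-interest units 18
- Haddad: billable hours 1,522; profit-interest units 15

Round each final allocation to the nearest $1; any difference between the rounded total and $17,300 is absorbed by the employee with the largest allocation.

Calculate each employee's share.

Billable hours total 3,840; profit-interest units total 36.
Blended shares (40% billable hours + 60% profit-interest units): Orozco 0.1560; Bergstrom 0.4354; Haddad 0.4085.
Pro-rata amounts: Orozco 2,699.52; Bergstrom 7,532.71; Haddad 7,067.77.
After rounding ($1): Orozco $2,700; Bergstrom $7,533; Haddad $7,068. Sum = $17,301.
Difference $17,300 − $17,301 = −$1 applied to largest allocation (Bergstrom): Bergstrom becomes $7,532.

Orozco: $2,700 · Bergstrom: $7,532 · Haddad: $7,068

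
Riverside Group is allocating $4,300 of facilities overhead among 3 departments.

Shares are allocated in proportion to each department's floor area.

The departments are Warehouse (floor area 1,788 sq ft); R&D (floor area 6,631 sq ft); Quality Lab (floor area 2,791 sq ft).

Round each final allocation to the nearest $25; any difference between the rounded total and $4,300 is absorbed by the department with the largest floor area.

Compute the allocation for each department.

Total floor area = 1,788 + 6,631 + 2,791 = 11,210.
Unrounded shares: Warehouse 685.85; R&D 2,543.56; Quality Lab 1,070.59.
At nearest $25: Warehouse $675; R&D $2,550; Quality Lab $1,075. Sum = $4,300.
No rounding difference to absorb.

Warehouse: $675 | R&D: $2,550 | Quality Lab: $1,075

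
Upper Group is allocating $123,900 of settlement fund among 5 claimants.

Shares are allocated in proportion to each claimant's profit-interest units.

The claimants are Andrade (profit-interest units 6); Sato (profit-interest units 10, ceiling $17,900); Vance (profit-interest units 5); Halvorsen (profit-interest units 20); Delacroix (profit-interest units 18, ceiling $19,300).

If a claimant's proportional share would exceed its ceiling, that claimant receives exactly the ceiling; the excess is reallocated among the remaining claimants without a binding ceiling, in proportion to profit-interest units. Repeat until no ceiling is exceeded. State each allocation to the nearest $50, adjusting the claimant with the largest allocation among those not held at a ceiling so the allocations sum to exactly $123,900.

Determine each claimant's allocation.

Andrade: $16,800 | Sato: $17,900 | Vance: $14,000 | Halvorsen: $55,900 | Delacroix: $19,300

Sum of profit-interest units: 59.
Proportional shares (ignoring caps): Andrade 12,600.00; Sato 21,000.00; Vance 10,500.00; Halvorsen 42,000.00; Delacroix 37,800.00.
Held at cap: Sato ($17,900), Delacroix ($19,300); residual $86,700 reallocated over remaining profit-interest units 31.
Redistributed shares: Andrade 16,780.65 → $16,800; Vance 13,983.87 → $14,000; Halvorsen 55,935.48 → $55,950.
Rounding difference −$50 applied to Halvorsen → $55,900.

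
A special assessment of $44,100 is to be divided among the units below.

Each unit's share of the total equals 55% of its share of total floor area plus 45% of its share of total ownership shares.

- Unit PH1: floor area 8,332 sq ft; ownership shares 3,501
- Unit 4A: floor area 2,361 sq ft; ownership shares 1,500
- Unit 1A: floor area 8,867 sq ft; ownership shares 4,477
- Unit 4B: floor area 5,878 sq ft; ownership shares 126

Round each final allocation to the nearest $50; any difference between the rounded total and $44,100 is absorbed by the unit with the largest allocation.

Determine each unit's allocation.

Unit PH1: $15,200 · Unit 4A: $5,350 · Unit 1A: $17,700 · Unit 4B: $5,850

Totals — floor area 25,438, ownership shares 9,604.
Combined weights (55% floor area + 45% ownership shares): Unit PH1 0.3442; Unit 4A 0.1213; Unit 1A 0.4015; Unit 4B 0.1330.
Unrounded shares: Unit PH1 15,178.73; Unit 4A 5,350.69; Unit 1A 17,705.58; Unit 4B 5,865.00.
At nearest $50: Unit PH1 $15,200; Unit 4A $5,350; Unit 1A $17,700; Unit 4B $5,850. Sum = $44,100.
Rounded total matches; no reconciliation needed.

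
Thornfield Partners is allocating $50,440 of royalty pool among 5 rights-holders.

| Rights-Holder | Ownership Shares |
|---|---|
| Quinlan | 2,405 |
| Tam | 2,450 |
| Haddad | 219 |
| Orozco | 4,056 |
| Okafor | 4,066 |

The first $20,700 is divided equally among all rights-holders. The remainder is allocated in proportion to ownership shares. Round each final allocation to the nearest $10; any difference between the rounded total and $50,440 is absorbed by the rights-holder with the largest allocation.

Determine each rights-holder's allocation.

Quinlan: $9,560 | Tam: $9,660 | Haddad: $4,630 | Orozco: $13,280 | Okafor: $13,310

Equal tier: $20,700 ÷ 5 = $4,140 apiece.
Remainder $29,740 by ownership shares (total 13,196): Quinlan 5,420.18 → $5,420; Tam 5,521.60 → $5,520; Haddad 493.56 → $490; Orozco 9,141.06 → $9,140; Okafor 9,163.60 → $9,160.
Rounding difference +$10 on remainder applied to Okafor.
Totals: Quinlan $4,140 + $5,420 = $9,560; Tam $4,140 + $5,520 = $9,660; Haddad $4,140 + $490 = $4,630; Orozco $4,140 + $9,140 = $13,280; Okafor $4,140 + $9,170 = $13,310.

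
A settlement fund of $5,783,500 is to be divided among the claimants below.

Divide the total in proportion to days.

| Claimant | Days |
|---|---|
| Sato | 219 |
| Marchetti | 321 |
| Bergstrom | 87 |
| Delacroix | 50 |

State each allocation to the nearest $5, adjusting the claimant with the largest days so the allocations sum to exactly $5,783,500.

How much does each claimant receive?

Sato: $1,870,880 · Marchetti: $2,742,255 · Bergstrom: $743,225 · Delacroix: $427,140

Combined days = 677.
Pro-rata amounts: Sato 219/677 × $5,783,500 = 1,870,881.09; Marchetti 321/677 × $5,783,500 = 2,742,250.37; Bergstrom 87/677 × $5,783,500 = 743,226.74; Delacroix 50/677 × $5,783,500 = 427,141.80.
At nearest $5: Sato $1,870,880; Marchetti $2,742,250; Bergstrom $743,225; Delacroix $427,140. Sum = $5,783,495.
Difference $5,783,500 − $5,783,495 = +$5 applied to largest days (Marchetti): Marchetti becomes $2,742,255.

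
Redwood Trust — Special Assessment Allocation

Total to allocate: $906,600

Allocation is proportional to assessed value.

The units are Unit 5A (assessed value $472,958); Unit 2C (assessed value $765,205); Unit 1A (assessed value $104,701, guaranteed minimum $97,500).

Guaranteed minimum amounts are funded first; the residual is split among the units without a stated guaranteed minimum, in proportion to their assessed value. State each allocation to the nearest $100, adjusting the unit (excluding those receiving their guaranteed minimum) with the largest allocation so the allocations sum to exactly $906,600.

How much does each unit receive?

Unit 5A: $309,100 | Unit 2C: $500,000 | Unit 1A: $97,500

Guaranteed amounts: Unit 1A $97,500. Residual $809,100.
Residual split over remaining assessed value 1,238,163: Unit 5A 309,062.96 → $309,100; Unit 2C 500,037.04 → $500,000.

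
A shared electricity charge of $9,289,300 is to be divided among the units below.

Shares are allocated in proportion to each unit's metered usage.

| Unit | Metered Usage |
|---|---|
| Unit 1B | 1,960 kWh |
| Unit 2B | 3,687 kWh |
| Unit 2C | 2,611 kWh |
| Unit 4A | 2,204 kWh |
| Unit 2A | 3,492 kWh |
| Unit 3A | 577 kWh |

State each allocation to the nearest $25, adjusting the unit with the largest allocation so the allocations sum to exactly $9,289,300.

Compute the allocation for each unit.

Metered usage total: 14,531.
Pro-rata amounts: Unit 1B 1,960/14,531 × $9,289,300 = 1,252,978.32; Unit 2B 3,687/14,531 × $9,289,300 = 2,357,005.65; Unit 2C 2,611/14,531 × $9,289,300 = 1,669,146.12; Unit 4A 2,204/14,531 × $9,289,300 = 1,408,961.34; Unit 2A 3,492/14,531 × $9,289,300 = 2,232,347.09; Unit 3A 577/14,531 × $9,289,300 = 368,861.48.
After rounding ($25): Unit 1B $1,252,975; Unit 2B $2,357,000; Unit 2C $1,669,150; Unit 4A $1,408,950; Unit 2A $2,232,350; Unit 3A $368,850. Sum = $9,289,275.
Difference $9,289,300 − $9,289,275 = +$25 applied to largest allocation (Unit 2B): Unit 2B becomes $2,357,025.

Unit 1B: $1,252,975 | Unit 2B: $2,357,025 | Unit 2C: $1,669,150 | Unit 4A: $1,408,950 | Unit 2A: $2,232,350 | Unit 3A: $368,850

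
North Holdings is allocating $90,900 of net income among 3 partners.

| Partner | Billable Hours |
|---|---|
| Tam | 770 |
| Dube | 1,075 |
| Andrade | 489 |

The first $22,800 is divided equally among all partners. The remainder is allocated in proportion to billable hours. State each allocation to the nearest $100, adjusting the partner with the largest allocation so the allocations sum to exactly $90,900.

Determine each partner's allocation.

$22,800 shared equally gives $7,600 per partner.
Remainder $68,100 by billable hours (total 2,334): Tam 22,466.58 → $22,500; Dube 31,365.68 → $31,400; Andrade 14,267.74 → $14,300.
Rounding difference −$100 on remainder applied to Dube.
Totals: Tam $7,600 + $22,500 = $30,100; Dube $7,600 + $31,300 = $38,900; Andrade $7,600 + $14,300 = $21,900.

Tam: $30,100 | Dube: $38,900 | Andrade: $21,900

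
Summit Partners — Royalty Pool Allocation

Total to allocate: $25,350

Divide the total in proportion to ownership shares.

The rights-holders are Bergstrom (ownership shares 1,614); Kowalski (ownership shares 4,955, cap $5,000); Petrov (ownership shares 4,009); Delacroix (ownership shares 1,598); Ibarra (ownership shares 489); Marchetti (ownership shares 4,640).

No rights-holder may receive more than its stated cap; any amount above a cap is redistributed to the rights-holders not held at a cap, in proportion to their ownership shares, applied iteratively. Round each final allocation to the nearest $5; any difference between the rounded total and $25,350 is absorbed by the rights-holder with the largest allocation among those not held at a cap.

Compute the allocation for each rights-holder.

Total ownership shares = 17,305.
Unconstrained shares: Bergstrom 2,364.34; Kowalski 7,258.55; Petrov 5,872.76; Delacroix 2,340.90; Ibarra 716.33; Marchetti 6,797.11.
Cap binds for Kowalski ($5,000); remaining pool $20,350 reallocated over remaining ownership shares 12,350.
Redistributed shares: Bergstrom 2,659.51 → $2,660; Petrov 6,605.92 → $6,605; Delacroix 2,633.14 → $2,635; Ibarra 805.76 → $805; Marchetti 7,645.67 → $7,645.

Bergstrom: $2,660 · Kowalski: $5,000 · Petrov: $6,605 · Delacroix: $2,635 · Ibarra: $805 · Marchetti: $7,645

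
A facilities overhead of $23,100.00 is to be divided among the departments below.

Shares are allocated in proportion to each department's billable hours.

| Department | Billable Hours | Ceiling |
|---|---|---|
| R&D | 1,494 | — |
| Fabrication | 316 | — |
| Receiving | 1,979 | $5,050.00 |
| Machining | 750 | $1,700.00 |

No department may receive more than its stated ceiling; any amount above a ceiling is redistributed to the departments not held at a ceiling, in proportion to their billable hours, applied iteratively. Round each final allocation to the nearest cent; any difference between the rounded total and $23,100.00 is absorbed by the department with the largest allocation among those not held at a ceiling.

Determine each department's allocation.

Billable hours total: 4,539.
Unconstrained shares: R&D 7,603.3047; Fabrication 1,608.1956; Receiving 10,071.5796; Machining 3,816.9200.
Capped: Receiving ($5,050.00), Machining ($1,700.00); balance $16,350.00 reallocated over remaining billable hours 1,810.
Redistributed shares: R&D 13,495.5249 → $13,495.52; Fabrication 2,854.4751 → $2,854.48.

R&D: $13,495.52 | Fabrication: $2,854.48 | Receiving: $5,050.00 | Machining: $1,700.00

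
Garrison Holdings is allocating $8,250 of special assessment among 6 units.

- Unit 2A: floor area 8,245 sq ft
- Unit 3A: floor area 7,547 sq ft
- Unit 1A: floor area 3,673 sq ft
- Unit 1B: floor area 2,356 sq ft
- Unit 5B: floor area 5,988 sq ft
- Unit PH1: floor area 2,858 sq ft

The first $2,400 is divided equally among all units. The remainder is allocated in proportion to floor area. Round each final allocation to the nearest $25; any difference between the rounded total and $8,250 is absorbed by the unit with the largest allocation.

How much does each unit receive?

First tranche $2,400 split equally: $400 each.
Remainder $5,850 by floor area (total 30,667): Unit 2A 1,572.81 → $1,575; Unit 3A 1,439.66 → $1,450; Unit 1A 700.66 → $700; Unit 1B 449.43 → $450; Unit 5B 1,142.26 → $1,150; Unit PH1 545.19 → $550.
Rounding difference −$25 on remainder applied to Unit 2A.
Totals: Unit 2A $400 + $1,550 = $1,950; Unit 3A $400 + $1,450 = $1,850; Unit 1A $400 + $700 = $1,100; Unit 1B $400 + $450 = $850; Unit 5B $400 + $1,150 = $1,550; Unit PH1 $400 + $550 = $950.

Unit 2A: $1,950; Unit 3A: $1,850; Unit 1A: $1,100; Unit 1B: $850; Unit 5B: $1,550; Unit PH1: $950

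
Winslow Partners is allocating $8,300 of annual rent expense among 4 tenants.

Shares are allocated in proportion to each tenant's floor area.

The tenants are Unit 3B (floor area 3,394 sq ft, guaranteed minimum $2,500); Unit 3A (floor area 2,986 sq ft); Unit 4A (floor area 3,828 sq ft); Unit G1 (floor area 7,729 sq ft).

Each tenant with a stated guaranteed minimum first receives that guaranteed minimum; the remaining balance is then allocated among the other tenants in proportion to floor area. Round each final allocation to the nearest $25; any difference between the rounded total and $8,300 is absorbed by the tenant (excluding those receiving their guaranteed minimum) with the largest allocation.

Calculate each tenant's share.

Minimums first: Unit 3B $2,500. Balance $5,800.
Balance split over remaining floor area 14,543: Unit 3A 1,190.87 → $1,200; Unit 4A 1,526.67 → $1,525; Unit G1 3,082.46 → $3,075.

Unit 3B: $2,500; Unit 3A: $1,200; Unit 4A: $1,525; Unit G1: $3,075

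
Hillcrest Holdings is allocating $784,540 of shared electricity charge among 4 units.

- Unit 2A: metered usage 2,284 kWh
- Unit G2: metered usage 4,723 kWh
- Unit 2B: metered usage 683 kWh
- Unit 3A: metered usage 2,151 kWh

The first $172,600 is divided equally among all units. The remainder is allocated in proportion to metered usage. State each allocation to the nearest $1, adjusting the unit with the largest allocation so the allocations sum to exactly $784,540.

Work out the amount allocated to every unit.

Unit 2A: $185,175; Unit G2: $336,839; Unit 2B: $85,621; Unit 3A: $176,905

$172,600 shared equally gives $43,150 per unit.
Remainder $611,940 by metered usage (total 9,841): Unit 2A 142,025.30 → $142,025; Unit G2 293,688.92 → $293,689; Unit 2B 42,470.79 → $42,471; Unit 3A 133,755.00 → $133,755.
Totals: Unit 2A $43,150 + $142,025 = $185,175; Unit G2 $43,150 + $293,689 = $336,839; Unit 2B $43,150 + $42,471 = $85,621; Unit 3A $43,150 + $133,755 = $176,905.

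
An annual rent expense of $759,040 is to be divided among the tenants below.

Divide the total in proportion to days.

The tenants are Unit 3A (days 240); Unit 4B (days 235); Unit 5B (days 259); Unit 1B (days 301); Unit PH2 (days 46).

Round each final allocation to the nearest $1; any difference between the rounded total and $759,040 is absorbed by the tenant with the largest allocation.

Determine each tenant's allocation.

Combined days = 1,081.
Pro-rata amounts: Unit 3A 240/1,081 × $759,040 = 168,519.52; Unit 4B 235/1,081 × $759,040 = 165,008.70; Unit 5B 259/1,081 × $759,040 = 181,860.65; Unit 1B 301/1,081 × $759,040 = 211,351.56; Unit PH2 46/1,081 × $759,040 = 32,299.57.
At nearest $1: Unit 3A $168,520; Unit 4B $165,009; Unit 5B $181,861; Unit 1B $211,352; Unit PH2 $32,300. Sum = $759,042.
Difference $759,040 − $759,042 = −$2 applied to largest allocation (Unit 1B): Unit 1B becomes $211,350.

Unit 3A: $168,520; Unit 4B: $165,009; Unit 5B: $181,861; Unit 1B: $211,350; Unit PH2: $32,300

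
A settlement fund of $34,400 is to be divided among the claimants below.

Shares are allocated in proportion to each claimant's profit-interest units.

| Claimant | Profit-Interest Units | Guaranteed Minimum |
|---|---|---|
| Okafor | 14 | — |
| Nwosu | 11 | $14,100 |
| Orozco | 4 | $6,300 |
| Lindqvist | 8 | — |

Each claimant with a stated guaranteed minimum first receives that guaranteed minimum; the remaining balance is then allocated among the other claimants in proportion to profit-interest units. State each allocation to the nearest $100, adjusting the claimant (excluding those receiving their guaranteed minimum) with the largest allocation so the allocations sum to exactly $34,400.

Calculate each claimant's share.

Guaranteed amounts: Nwosu $14,100; Orozco $6,300. Remaining pool $14,000.
Remaining pool split over remaining profit-interest units 22: Okafor 8,909.09 → $8,900; Lindqvist 5,090.91 → $5,100.

Okafor: $8,900 · Nwosu: $14,100 · Orozco: $6,300 · Lindqvist: $5,100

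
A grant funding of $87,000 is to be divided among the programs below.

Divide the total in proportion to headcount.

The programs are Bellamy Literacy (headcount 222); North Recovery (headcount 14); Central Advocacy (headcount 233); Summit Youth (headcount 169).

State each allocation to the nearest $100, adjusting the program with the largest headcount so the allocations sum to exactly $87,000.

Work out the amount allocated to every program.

Bellamy Literacy: $30,300 | North Recovery: $1,900 | Central Advocacy: $31,800 | Summit Youth: $23,000

Total headcount = 222 + 14 + 233 + 169 = 638.
Pro-rata amounts: Bellamy Literacy 30,272.73; North Recovery 1,909.09; Central Advocacy 31,772.73; Summit Youth 23,045.45.
After rounding ($100): Bellamy Literacy $30,300; North Recovery $1,900; Central Advocacy $31,800; Summit Youth $23,000. Sum = $87,000.
Sum already equals the total — no adjustment.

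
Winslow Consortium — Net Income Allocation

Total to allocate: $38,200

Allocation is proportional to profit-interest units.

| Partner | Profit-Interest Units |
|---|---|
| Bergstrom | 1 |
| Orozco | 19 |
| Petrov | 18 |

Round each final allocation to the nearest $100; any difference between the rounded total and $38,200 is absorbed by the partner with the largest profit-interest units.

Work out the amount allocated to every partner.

Sum of profit-interest units: 1 + 19 + 18 = 38.
Raw shares: Bergstrom 1,005.26; Orozco 19,100.00; Petrov 18,094.74.
After rounding ($100): Bergstrom $1,000; Orozco $19,100; Petrov $18,100. Sum = $38,200.
Rounded total matches; no reconciliation needed.

Bergstrom: $1,000 · Orozco: $19,100 · Petrov: $18,100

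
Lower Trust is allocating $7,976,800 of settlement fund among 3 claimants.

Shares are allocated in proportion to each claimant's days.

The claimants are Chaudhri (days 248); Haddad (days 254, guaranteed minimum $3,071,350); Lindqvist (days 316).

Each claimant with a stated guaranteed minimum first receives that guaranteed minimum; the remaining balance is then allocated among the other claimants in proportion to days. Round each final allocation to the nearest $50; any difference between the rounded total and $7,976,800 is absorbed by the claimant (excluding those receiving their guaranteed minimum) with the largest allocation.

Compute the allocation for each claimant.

Guaranteed amounts: Haddad $3,071,350. Residual $4,905,450.
Residual split over remaining days 564: Chaudhri 2,157,006.38 → $2,157,000; Lindqvist 2,748,443.62 → $2,748,450.

Chaudhri: $2,157,000 | Haddad: $3,071,350 | Lindqvist: $2,748,450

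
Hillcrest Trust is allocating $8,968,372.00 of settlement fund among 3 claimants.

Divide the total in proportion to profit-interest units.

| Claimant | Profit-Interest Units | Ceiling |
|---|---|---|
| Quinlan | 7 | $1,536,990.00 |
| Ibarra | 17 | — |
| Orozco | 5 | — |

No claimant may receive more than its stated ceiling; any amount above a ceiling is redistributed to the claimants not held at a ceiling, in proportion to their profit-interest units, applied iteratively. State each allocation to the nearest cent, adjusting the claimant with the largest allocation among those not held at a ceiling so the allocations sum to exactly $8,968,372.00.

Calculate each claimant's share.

Profit-interest units total: 29.
Unconstrained shares: Quinlan 2,164,779.4483; Ibarra 5,257,321.5172; Orozco 1,546,271.0345.
Capped: Quinlan ($1,536,990.00); residual $7,431,382.00 reallocated over remaining profit-interest units 22.
Remaining shares: Ibarra 5,742,431.5455 → $5,742,431.55; Orozco 1,688,950.4545 → $1,688,950.45.

Quinlan: $1,536,990.00 · Ibarra: $5,742,431.55 · Orozco: $1,688,950.45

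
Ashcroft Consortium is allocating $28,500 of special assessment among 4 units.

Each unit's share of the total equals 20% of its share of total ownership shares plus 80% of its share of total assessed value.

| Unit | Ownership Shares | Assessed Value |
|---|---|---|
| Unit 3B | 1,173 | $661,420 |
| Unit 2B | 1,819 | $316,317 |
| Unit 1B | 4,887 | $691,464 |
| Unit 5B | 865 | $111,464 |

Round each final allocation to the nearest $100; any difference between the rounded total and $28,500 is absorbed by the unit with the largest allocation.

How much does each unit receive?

Ownership shares total 8,744; assessed value total 1,780,665.
Blended shares (20% ownership shares + 80% assessed value): Unit 3B 0.3240; Unit 2B 0.1837; Unit 1B 0.4224; Unit 5B 0.0699.
Raw shares: Unit 3B 9,233.61; Unit 2B 5,235.95; Unit 1B 12,039.36; Unit 5B 1,991.08.
After rounding ($100): Unit 3B $9,200; Unit 2B $5,200; Unit 1B $12,000; Unit 5B $2,000. Sum = $28,400.
Difference $28,500 − $28,400 = +$100 applied to largest allocation (Unit 1B): Unit 1B becomes $12,100.

Unit 3B: $9,200; Unit 2B: $5,200; Unit 1B: $12,100; Unit 5B: $2,000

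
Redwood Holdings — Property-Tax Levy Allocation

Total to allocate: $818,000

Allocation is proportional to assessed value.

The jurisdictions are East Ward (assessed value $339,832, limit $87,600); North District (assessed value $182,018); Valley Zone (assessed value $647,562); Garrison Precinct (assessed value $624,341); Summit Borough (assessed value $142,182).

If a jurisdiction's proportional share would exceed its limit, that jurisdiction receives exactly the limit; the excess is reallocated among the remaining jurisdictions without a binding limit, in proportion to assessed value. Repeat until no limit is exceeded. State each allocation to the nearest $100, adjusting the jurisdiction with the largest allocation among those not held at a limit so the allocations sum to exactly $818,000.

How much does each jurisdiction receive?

Total assessed value = 1,935,935.
Proportional shares (ignoring caps): East Ward 143,590.86; North District 76,908.95; Valley Zone 273,617.51; Garrison Precinct 263,805.83; Summit Borough 60,076.85.
Held at cap: East Ward ($87,600); remaining pool $730,400 reallocated over remaining assessed value 1,596,103.
Shares after redistribution: North District 83,294.09 → $83,300; Valley Zone 296,333.81 → $296,300; Garrison Precinct 285,707.54 → $285,700; Summit Borough 65,064.56 → $65,100.

East Ward: $87,600 | North District: $83,300 | Valley Zone: $296,300 | Garrison Precinct: $285,700 | Summit Borough: $65,100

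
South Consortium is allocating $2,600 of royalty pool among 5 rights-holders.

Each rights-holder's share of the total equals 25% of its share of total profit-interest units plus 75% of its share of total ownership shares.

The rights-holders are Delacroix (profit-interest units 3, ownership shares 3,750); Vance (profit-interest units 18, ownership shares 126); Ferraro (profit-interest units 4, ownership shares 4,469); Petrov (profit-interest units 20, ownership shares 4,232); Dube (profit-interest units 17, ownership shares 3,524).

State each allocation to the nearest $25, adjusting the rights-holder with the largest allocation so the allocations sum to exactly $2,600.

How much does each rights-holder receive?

Profit-interest units total 62; ownership shares total 16,101.
Blended shares (25% profit-interest units + 75% ownership shares): Delacroix 0.1868; Vance 0.0784; Ferraro 0.2243; Petrov 0.2778; Dube 0.2327.
Raw shares: Delacroix 485.62; Vance 203.97; Ferraro 583.18; Petrov 722.22; Dube 605.02.
After rounding ($25): Delacroix $475; Vance $200; Ferraro $575; Petrov $725; Dube $600. Sum = $2,575.
Difference $2,600 − $2,575 = +$25 applied to largest allocation (Petrov): Petrov becomes $750.

Delacroix: $475 | Vance: $200 | Ferraro: $575 | Petrov: $750 | Dube: $600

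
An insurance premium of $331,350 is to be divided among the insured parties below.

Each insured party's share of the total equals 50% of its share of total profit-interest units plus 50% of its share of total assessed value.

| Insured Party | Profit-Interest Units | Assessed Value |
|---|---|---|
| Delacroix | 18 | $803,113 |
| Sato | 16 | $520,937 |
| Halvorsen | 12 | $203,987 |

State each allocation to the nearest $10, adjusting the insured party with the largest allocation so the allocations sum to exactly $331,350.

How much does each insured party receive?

Delacroix: $151,900; Sato: $114,110; Halvorsen: $65,340

Totals — profit-interest units 46, assessed value 1,528,037.
Combined weights (50% profit-interest units + 50% assessed value): Delacroix 0.4584; Sato 0.3444; Halvorsen 0.1972.
Proportional shares: Delacroix 151,905.61; Sato 114,107.86; Halvorsen 65,336.53.
At nearest $10: Delacroix $151,910; Sato $114,110; Halvorsen $65,340. Sum = $331,360.
Difference $331,350 − $331,360 = −$10 applied to largest allocation (Delacroix): Delacroix becomes $151,900.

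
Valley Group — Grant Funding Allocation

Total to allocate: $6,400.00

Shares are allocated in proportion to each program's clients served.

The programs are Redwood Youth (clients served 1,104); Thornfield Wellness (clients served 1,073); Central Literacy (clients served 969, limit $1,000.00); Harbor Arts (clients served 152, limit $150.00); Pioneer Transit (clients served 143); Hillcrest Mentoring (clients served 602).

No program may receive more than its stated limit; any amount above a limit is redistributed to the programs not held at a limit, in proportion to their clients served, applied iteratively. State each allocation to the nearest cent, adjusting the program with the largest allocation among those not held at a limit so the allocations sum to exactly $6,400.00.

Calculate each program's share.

Redwood Youth: $1,983.58 · Thornfield Wellness: $1,927.87 · Central Literacy: $1,000.00 · Harbor Arts: $150.00 · Pioneer Transit: $256.93 · Hillcrest Mentoring: $1,081.62

Total clients served = 4,043.
Proportional shares (ignoring caps): Redwood Youth 1,747.6132; Thornfield Wellness 1,698.5407; Central Literacy 1,533.9105; Harbor Arts 240.6134; Pioneer Transit 226.3666; Hillcrest Mentoring 952.9557.
Capped: Central Literacy ($1,000.00), Harbor Arts ($150.00); remaining pool $5,250.00 reallocated over remaining clients served 2,922.
Remaining shares: Redwood Youth 1,983.5729 → $1,983.57; Thornfield Wellness 1,927.8747 → $1,927.87; Pioneer Transit 256.9302 → $256.93; Hillcrest Mentoring 1,081.6222 → $1,081.62.
Rounding difference +$0.01 applied to Redwood Youth → $1,983.58.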